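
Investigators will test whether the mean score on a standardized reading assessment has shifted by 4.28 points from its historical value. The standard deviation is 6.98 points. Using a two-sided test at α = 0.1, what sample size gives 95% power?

29

For a one-sample z-test, n = ((z_{α/2} + z_β)·σ/δ)².
z_{α/2} = 1.645 (two-sided α = 0.1); z_β = 1.645 (power 95% → β = 0.05).
n = (3.290 × 6.98 / 4.28)² = 28.79
Round up: n = 29.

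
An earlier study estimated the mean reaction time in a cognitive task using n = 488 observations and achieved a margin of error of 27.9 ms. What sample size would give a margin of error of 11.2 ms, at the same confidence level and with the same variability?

n = 3029

Margin of error scales as 1/√n, so n₂ = n₁·(E₁/E₂)².
n₂ = 488 × (27.9/11.2)² = 488 × 6.205 = 3028.04
Round up: n₂ = 3029.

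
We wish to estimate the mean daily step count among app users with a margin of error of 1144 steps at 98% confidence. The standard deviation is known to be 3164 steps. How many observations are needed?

For a mean, the margin of error is E = z·σ/√n, so n = (zσ/E)².
At 98% confidence, z = 2.326.
n = (2.326 × 3164 / 1144)² = 41.38
Round up: n = 42.

42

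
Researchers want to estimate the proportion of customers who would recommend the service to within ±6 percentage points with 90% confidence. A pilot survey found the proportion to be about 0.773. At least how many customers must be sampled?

132

For a proportion with margin E = 0.06 at 90% confidence, z = 1.645.
n = p̂(1−p̂)(z/E)² = 0.773 × 0.227 × (1.645/0.06)² = 131.90
Round up: n = 132.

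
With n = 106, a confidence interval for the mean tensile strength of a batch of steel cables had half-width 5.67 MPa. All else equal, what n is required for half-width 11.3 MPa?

Margin of error scales as 1/√n, so n₂ = n₁·(E₁/E₂)².
n₂ = 106 × (5.67/11.3)² = 106 × 0.2518 = 26.69
Round up: n₂ = 27.

n = 27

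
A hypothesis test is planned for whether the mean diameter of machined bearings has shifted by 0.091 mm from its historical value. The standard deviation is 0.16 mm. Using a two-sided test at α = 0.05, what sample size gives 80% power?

For a one-sample z-test, n = ((z_{α/2} + z_β)·σ/δ)².
z_{α/2} = 1.960 (two-sided α = 0.05); z_β = 0.842 (power 80% → β = 0.2).
n = (2.802 × 0.16 / 0.091)² = 24.27
Round up: n = 25.

25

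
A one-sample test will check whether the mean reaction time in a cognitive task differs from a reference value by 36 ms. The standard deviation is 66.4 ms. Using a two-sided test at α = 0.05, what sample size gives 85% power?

For a one-sample z-test, n = ((z_{α/2} + z_β)·σ/δ)².
z_{α/2} = 1.960 (two-sided α = 0.05); z_β = 1.036 (power 85% → β = 0.15).
n = (2.996 × 66.4 / 36)² = 30.54
Round up: n = 31.

31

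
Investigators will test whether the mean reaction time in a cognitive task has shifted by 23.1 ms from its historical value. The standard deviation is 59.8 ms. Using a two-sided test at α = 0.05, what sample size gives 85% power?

For a one-sample z-test, n = ((z_{α/2} + z_β)·σ/δ)².
z_{α/2} = 1.960 (two-sided α = 0.05); z_β = 1.036 (power 85% → β = 0.15).
n = (2.996 × 59.8 / 23.1)² = 60.15
Round up: n = 61.

61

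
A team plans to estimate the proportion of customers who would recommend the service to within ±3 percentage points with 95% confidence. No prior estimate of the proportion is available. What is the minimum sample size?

1068

For a proportion with margin E = 0.03 at 95% confidence, z = 1.960.
With no prior estimate, use p = 0.5, which maximizes p(1−p) at 0.25.
n = 0.25 × (z/E)² = 0.25 × (1.960/0.03)² = 1067.11
Round up: n = 1068.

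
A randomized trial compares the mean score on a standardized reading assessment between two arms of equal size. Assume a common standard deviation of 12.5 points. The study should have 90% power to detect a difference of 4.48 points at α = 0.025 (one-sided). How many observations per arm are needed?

For two equal groups, n per group = 2·((z_α + z_β)·σ/δ)².
z_α = 1.960; z_β = 1.282 (power 90%).
n = 2 × (3.242 × 12.5 / 4.48)² = 2 × 81.83 = 163.66
Round up: n = 164 per group.

164 per group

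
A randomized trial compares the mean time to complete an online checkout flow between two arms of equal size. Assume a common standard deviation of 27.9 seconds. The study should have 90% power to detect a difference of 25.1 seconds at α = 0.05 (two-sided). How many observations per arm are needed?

26 per group

For two equal groups, n per group = 2·((z_{α/2} + z_β)·σ/δ)².
z_{α/2} = 1.960; z_β = 1.282 (power 90%).
n = 2 × (3.242 × 27.9 / 25.1)² = 2 × 12.99 = 25.98
Round up: n = 26 per group.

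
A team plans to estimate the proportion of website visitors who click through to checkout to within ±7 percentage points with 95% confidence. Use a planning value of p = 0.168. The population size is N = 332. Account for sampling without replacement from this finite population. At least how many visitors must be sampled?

83

For a proportion with margin E = 0.07 at 95% confidence, z = 1.960.
n = p̂(1−p̂)(z/E)² = 0.168 × 0.832 × (1.960/0.07)² = 109.58 — call this n₀.
Finite-population correction with N = 332: n = n₀ / (1 + (n₀−1)/N) = 109.58 / 1.327 = 82.58
Round up: n = 83.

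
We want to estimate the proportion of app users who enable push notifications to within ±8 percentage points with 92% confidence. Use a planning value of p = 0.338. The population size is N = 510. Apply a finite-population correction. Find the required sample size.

89

For a proportion with margin E = 0.08 at 92% confidence, z = 1.751.
n = p̂(1−p̂)(z/E)² = 0.338 × 0.662 × (1.751/0.08)² = 107.19 — call this n₀.
Finite-population correction with N = 510: n = n₀ / (1 + (n₀−1)/N) = 107.19 / 1.208 = 88.73
Round up: n = 89.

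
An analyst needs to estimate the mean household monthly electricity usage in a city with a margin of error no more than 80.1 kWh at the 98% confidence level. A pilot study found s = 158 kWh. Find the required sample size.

n = 22

For a mean, the margin of error is E = z·σ/√n, so n = (zσ/E)².
At 98% confidence, z = 2.326.
n = (2.326 × 158 / 80.1)² = 21.05
Round up: n = 22.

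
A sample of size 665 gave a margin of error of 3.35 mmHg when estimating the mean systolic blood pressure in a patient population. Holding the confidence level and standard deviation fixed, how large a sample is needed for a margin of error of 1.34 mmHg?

n = 4157

Margin of error scales as 1/√n, so n₂ = n₁·(E₁/E₂)².
n₂ = 665 × (3.35/1.34)² = 665 × 6.25 = 4156.25
Round up: n₂ = 4157.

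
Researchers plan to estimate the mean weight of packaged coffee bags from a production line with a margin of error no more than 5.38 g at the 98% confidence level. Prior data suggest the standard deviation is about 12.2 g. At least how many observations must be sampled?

28

For a mean, the margin of error is E = z·σ/√n, so n = (zσ/E)².
At 98% confidence, z = 2.326.
n = (2.326 × 12.2 / 5.38)² = 27.82
Round up: n = 28.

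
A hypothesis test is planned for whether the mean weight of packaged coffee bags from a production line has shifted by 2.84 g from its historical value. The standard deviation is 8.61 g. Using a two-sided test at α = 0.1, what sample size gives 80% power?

For a one-sample z-test, n = ((z_{α/2} + z_β)·σ/δ)².
z_{α/2} = 1.645 (two-sided α = 0.1); z_β = 0.842 (power 80% → β = 0.2).
n = (2.487 × 8.61 / 2.84)² = 56.85
Round up: n = 57.

n = 57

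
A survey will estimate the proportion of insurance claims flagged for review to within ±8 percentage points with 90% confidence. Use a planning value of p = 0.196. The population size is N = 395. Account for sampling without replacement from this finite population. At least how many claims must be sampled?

For a proportion with margin E = 0.08 at 90% confidence, z = 1.645.
n = p̂(1−p̂)(z/E)² = 0.196 × 0.804 × (1.645/0.08)² = 66.63 — call this n₀.
Finite-population correction with N = 395: n = n₀ / (1 + (n₀−1)/N) = 66.63 / 1.166 = 57.14
Round up: n = 58.

58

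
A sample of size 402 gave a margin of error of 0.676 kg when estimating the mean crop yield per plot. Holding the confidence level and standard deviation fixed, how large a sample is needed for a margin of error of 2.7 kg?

n = 26

Margin of error scales as 1/√n, so n₂ = n₁·(E₁/E₂)².
n₂ = 402 × (0.676/2.7)² = 402 × 0.06269 = 25.20
Round up: n₂ = 26.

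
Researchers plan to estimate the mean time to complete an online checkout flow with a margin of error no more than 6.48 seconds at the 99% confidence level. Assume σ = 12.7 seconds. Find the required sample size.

n = 26

For a mean, the margin of error is E = z·σ/√n, so n = (zσ/E)².
At 99% confidence, z = 2.576.
n = (2.576 × 12.7 / 6.48)² = 25.49
Round up: n = 26.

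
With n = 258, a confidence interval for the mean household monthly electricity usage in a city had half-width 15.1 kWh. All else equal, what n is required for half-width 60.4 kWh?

17

Margin of error scales as 1/√n, so n₂ = n₁·(E₁/E₂)².
n₂ = 258 × (15.1/60.4)² = 258 × 0.0625 = 16.12
Round up: n₂ = 17.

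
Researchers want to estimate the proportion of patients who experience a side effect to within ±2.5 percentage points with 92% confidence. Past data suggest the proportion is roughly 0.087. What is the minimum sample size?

390

For a proportion with margin E = 0.025 at 92% confidence, z = 1.751.
n = p̂(1−p̂)(z/E)² = 0.087 × 0.913 × (1.751/0.025)² = 389.66
Round up: n = 390.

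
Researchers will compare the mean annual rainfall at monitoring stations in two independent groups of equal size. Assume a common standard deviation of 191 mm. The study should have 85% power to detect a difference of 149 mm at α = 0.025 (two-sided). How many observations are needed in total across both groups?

For two equal groups, n per group = 2·((z_{α/2} + z_β)·σ/δ)².
z_{α/2} = 2.241; z_β = 1.036 (power 85%).
n = 2 × (3.277 × 191 / 149)² = 2 × 17.65 = 35.30
Round up: n = 36 per group.
Total across both groups: 2 × 36 = 72.

72 total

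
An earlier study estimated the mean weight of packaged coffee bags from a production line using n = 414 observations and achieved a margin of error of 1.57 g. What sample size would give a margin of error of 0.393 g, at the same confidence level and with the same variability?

Margin of error scales as 1/√n, so n₂ = n₁·(E₁/E₂)².
n₂ = 414 × (1.57/0.393)² = 414 × 15.96 = 6607.44
Round up: n₂ = 6608.

n = 6608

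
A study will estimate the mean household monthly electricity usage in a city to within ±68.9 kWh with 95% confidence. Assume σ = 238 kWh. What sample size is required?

For a mean, the margin of error is E = z·σ/√n, so n = (zσ/E)².
At 95% confidence, z = 1.960.
n = (1.960 × 238 / 68.9)² = 45.84
Round up: n = 46.

46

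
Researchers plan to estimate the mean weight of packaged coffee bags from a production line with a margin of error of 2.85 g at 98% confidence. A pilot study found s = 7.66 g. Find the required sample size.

For a mean, the margin of error is E = z·σ/√n, so n = (zσ/E)².
At 98% confidence, z = 2.326.
n = (2.326 × 7.66 / 2.85)² = 39.08
Round up: n = 40.

40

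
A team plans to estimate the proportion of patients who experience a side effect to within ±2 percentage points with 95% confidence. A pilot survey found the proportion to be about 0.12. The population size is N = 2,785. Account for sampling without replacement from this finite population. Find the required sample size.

For a proportion with margin E = 0.02 at 95% confidence, z = 1.960.
n = p̂(1−p̂)(z/E)² = 0.12 × 0.88 × (1.960/0.02)² = 1014.18 — call this n₀.
Finite-population correction with N = 2,785: n = n₀ / (1 + (n₀−1)/N) = 1014.18 / 1.364 = 743.53
Round up: n = 744.

744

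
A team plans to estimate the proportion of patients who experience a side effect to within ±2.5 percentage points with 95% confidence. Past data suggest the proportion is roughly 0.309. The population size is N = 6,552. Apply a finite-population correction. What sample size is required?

For a proportion with margin E = 0.025 at 95% confidence, z = 1.960.
n = p̂(1−p̂)(z/E)² = 0.309 × 0.691 × (1.960/0.025)² = 1312.41 — call this n₀.
Finite-population correction with N = 6,552: n = n₀ / (1 + (n₀−1)/N) = 1312.41 / 1.2 = 1093.68
Round up: n = 1094.

1094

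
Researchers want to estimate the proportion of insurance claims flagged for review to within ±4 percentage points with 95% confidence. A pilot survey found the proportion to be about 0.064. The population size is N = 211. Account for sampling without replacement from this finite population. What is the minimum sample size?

For a proportion with margin E = 0.04 at 95% confidence, z = 1.960.
n = p̂(1−p̂)(z/E)² = 0.064 × 0.936 × (1.960/0.04)² = 143.83 — call this n₀.
Finite-population correction with N = 211: n = n₀ / (1 + (n₀−1)/N) = 143.83 / 1.677 = 85.77
Round up: n = 86.

n = 86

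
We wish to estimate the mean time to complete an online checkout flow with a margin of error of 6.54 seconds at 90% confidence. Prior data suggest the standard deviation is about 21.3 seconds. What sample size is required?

29

For a mean, the margin of error is E = z·σ/√n, so n = (zσ/E)².
At 90% confidence, z = 1.645.
n = (1.645 × 21.3 / 6.54)² = 28.70
Round up: n = 29.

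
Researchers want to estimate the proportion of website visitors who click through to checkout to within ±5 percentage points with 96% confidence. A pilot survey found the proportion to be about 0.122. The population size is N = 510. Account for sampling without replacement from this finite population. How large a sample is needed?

For a proportion with margin E = 0.05 at 96% confidence, z = 2.054.
n = p̂(1−p̂)(z/E)² = 0.122 × 0.878 × (2.054/0.05)² = 180.77 — call this n₀.
Finite-population correction with N = 510: n = n₀ / (1 + (n₀−1)/N) = 180.77 / 1.352 = 133.71
Round up: n = 134.

n = 134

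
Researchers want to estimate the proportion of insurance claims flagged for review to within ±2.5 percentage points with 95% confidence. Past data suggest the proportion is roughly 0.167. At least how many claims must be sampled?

For a proportion with margin E = 0.025 at 95% confidence, z = 1.960.
n = p̂(1−p̂)(z/E)² = 0.167 × 0.833 × (1.960/0.025)² = 855.05
Round up: n = 856.

856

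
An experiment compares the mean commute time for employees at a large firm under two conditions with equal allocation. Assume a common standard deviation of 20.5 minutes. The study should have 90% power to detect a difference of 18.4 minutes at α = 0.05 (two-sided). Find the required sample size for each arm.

For two equal groups, n per group = 2·((z_{α/2} + z_β)·σ/δ)².
z_{α/2} = 1.960; z_β = 1.282 (power 90%).
n = 2 × (3.242 × 20.5 / 18.4)² = 2 × 13.05 = 26.10
Round up: n = 27 per group.

27 per group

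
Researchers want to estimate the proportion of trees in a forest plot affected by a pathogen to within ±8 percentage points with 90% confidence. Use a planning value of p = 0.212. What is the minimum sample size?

For a proportion with margin E = 0.08 at 90% confidence, z = 1.645.
n = p̂(1−p̂)(z/E)² = 0.212 × 0.788 × (1.645/0.08)² = 70.63
Round up: n = 71.

71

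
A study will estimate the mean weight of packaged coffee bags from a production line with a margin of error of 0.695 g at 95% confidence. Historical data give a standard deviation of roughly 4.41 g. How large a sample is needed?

155

For a mean, the margin of error is E = z·σ/√n, so n = (zσ/E)².
At 95% confidence, z = 1.960.
n = (1.960 × 4.41 / 0.695)² = 154.67
Round up: n = 155.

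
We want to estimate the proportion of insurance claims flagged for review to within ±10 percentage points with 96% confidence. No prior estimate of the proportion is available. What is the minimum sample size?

For a proportion with margin E = 0.1 at 96% confidence, z = 2.054.
With no prior estimate, use p = 0.5, which maximizes p(1−p) at 0.25.
n = 0.25 × (z/E)² = 0.25 × (2.054/0.1)² = 105.47
Round up: n = 106.

n = 106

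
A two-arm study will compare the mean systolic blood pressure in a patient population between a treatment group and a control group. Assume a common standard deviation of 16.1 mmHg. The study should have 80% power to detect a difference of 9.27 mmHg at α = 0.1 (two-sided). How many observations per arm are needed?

For two equal groups, n per group = 2·((z_{α/2} + z_β)·σ/δ)².
z_{α/2} = 1.645; z_β = 0.842 (power 80%).
n = 2 × (2.487 × 16.1 / 9.27)² = 2 × 18.66 = 37.32
Round up: n = 38 per group.

38 per group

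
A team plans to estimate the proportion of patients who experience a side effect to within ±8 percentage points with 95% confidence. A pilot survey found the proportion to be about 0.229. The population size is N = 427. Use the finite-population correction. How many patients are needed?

86

For a proportion with margin E = 0.08 at 95% confidence, z = 1.960.
n = p̂(1−p̂)(z/E)² = 0.229 × 0.771 × (1.960/0.08)² = 105.98 — call this n₀.
Finite-population correction with N = 427: n = n₀ / (1 + (n₀−1)/N) = 105.98 / 1.246 = 85.06
Round up: n = 86.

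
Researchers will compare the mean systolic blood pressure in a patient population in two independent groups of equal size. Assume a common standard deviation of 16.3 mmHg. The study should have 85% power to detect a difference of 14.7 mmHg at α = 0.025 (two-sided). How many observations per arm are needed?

27 per group

For two equal groups, n per group = 2·((z_{α/2} + z_β)·σ/δ)².
z_{α/2} = 2.241; z_β = 1.036 (power 85%).
n = 2 × (3.277 × 16.3 / 14.7)² = 2 × 13.20 = 26.40
Round up: n = 27 per group.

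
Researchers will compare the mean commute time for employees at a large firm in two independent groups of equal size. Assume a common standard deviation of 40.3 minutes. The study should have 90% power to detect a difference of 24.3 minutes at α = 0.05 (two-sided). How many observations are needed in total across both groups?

116 total

For two equal groups, n per group = 2·((z_{α/2} + z_β)·σ/δ)².
z_{α/2} = 1.960; z_β = 1.282 (power 90%).
n = 2 × (3.242 × 40.3 / 24.3)² = 2 × 28.91 = 57.82
Round up: n = 58 per group.
Total across both groups: 2 × 58 = 116.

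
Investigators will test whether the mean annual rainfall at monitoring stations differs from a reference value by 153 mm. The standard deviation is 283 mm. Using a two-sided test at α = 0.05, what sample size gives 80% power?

For a one-sample z-test, n = ((z_{α/2} + z_β)·σ/δ)².
z_{α/2} = 1.960 (two-sided α = 0.05); z_β = 0.842 (power 80% → β = 0.2).
n = (2.802 × 283 / 153)² = 26.86
Round up: n = 27.

27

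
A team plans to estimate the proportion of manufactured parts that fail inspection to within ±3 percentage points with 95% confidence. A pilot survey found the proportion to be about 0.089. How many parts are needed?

For a proportion with margin E = 0.03 at 95% confidence, z = 1.960.
n = p̂(1−p̂)(z/E)² = 0.089 × 0.911 × (1.960/0.03)² = 346.08
Round up: n = 347.

347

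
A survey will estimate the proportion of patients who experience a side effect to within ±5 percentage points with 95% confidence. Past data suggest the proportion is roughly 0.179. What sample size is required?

For a proportion with margin E = 0.05 at 95% confidence, z = 1.960.
n = p̂(1−p̂)(z/E)² = 0.179 × 0.821 × (1.960/0.05)² = 225.82
Round up: n = 226.

226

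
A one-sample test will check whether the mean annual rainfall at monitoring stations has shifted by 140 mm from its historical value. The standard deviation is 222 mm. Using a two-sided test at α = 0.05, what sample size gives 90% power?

27

For a one-sample z-test, n = ((z_{α/2} + z_β)·σ/δ)².
z_{α/2} = 1.960 (two-sided α = 0.05); z_β = 1.282 (power 90% → β = 0.1).
n = (3.242 × 222 / 140)² = 26.43
Round up: n = 27.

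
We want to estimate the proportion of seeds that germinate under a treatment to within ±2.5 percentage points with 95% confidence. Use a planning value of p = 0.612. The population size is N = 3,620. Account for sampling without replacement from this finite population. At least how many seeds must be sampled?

1041

For a proportion with margin E = 0.025 at 95% confidence, z = 1.960.
n = p̂(1−p̂)(z/E)² = 0.612 × 0.388 × (1.960/0.025)² = 1459.54 — call this n₀.
Finite-population correction with N = 3,620: n = n₀ / (1 + (n₀−1)/N) = 1459.54 / 1.403 = 1040.30
Round up: n = 1041.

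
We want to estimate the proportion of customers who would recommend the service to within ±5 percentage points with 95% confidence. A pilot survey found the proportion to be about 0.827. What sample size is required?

For a proportion with margin E = 0.05 at 95% confidence, z = 1.960.
n = p̂(1−p̂)(z/E)² = 0.827 × 0.173 × (1.960/0.05)² = 219.85
Round up: n = 220.

n = 220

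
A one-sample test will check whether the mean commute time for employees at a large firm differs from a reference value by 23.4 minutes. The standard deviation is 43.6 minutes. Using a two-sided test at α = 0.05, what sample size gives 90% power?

37

For a one-sample z-test, n = ((z_{α/2} + z_β)·σ/δ)².
z_{α/2} = 1.960 (two-sided α = 0.05); z_β = 1.282 (power 90% → β = 0.1).
n = (3.242 × 43.6 / 23.4)² = 36.49
Round up: n = 37.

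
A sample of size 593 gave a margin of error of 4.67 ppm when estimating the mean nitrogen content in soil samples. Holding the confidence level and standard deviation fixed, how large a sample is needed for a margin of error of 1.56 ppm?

5315

Margin of error scales as 1/√n, so n₂ = n₁·(E₁/E₂)².
n₂ = 593 × (4.67/1.56)² = 593 × 8.962 = 5314.47
Round up: n₂ = 5315.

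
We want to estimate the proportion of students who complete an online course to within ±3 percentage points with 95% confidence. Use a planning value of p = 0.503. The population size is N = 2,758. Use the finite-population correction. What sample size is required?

For a proportion with margin E = 0.03 at 95% confidence, z = 1.960.
n = p̂(1−p̂)(z/E)² = 0.503 × 0.497 × (1.960/0.03)² = 1067.07 — call this n₀.
Finite-population correction with N = 2,758: n = n₀ / (1 + (n₀−1)/N) = 1067.07 / 1.387 = 769.34
Round up: n = 770.

n = 770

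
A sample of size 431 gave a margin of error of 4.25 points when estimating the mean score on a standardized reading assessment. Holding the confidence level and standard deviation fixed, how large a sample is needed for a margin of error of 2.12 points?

1733

Margin of error scales as 1/√n, so n₂ = n₁·(E₁/E₂)².
n₂ = 431 × (4.25/2.12)² = 431 × 4.019 = 1732.19
Round up: n₂ = 1733.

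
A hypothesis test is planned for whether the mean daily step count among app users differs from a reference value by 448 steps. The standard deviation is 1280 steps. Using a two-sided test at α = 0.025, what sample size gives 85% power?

For a one-sample z-test, n = ((z_{α/2} + z_β)·σ/δ)².
z_{α/2} = 2.241 (two-sided α = 0.025); z_β = 1.036 (power 85% → β = 0.15).
n = (3.277 × 1280 / 448)² = 87.66
Round up: n = 88.

88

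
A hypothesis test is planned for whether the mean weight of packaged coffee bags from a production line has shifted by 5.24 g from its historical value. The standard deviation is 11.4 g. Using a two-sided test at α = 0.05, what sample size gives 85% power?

For a one-sample z-test, n = ((z_{α/2} + z_β)·σ/δ)².
z_{α/2} = 1.960 (two-sided α = 0.05); z_β = 1.036 (power 85% → β = 0.15).
n = (2.996 × 11.4 / 5.24)² = 42.48
Round up: n = 43.

43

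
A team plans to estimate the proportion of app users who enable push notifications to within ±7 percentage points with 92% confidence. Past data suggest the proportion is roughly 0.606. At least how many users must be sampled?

For a proportion with margin E = 0.07 at 92% confidence, z = 1.751.
n = p̂(1−p̂)(z/E)² = 0.606 × 0.394 × (1.751/0.07)² = 149.40
Round up: n = 150.

150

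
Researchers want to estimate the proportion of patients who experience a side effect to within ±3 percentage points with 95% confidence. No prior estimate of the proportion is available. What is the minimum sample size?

1068

For a proportion with margin E = 0.03 at 95% confidence, z = 1.960.
With no prior estimate, use p = 0.5, which maximizes p(1−p) at 0.25.
n = 0.25 × (z/E)² = 0.25 × (1.960/0.03)² = 1067.11
Round up: n = 1068.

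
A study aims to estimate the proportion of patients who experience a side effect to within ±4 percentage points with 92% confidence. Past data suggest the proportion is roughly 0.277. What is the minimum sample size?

For a proportion with margin E = 0.04 at 92% confidence, z = 1.751.
n = p̂(1−p̂)(z/E)² = 0.277 × 0.723 × (1.751/0.04)² = 383.77
Round up: n = 384.

384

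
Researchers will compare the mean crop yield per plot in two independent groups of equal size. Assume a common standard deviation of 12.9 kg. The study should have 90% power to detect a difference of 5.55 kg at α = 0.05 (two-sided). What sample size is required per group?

114 per group

For two equal groups, n per group = 2·((z_{α/2} + z_β)·σ/δ)².
z_{α/2} = 1.960; z_β = 1.282 (power 90%).
n = 2 × (3.242 × 12.9 / 5.55)² = 2 × 56.78 = 113.56
Round up: n = 114 per group.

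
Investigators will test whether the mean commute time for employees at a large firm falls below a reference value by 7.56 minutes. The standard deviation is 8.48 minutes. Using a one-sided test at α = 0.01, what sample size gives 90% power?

17

For a one-sample z-test, n = ((z_α + z_β)·σ/δ)².
z_α = 2.326 (one-sided α = 0.01); z_β = 1.282 (power 90% → β = 0.1).
n = (3.608 × 8.48 / 7.56)² = 16.38
Round up: n = 17.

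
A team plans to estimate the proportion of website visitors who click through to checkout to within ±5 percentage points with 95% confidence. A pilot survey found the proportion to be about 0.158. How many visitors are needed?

205

For a proportion with margin E = 0.05 at 95% confidence, z = 1.960.
n = p̂(1−p̂)(z/E)² = 0.158 × 0.842 × (1.960/0.05)² = 204.43
Round up: n = 205.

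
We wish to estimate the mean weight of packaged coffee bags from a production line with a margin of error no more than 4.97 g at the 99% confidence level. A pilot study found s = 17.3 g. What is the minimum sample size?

81

For a mean, the margin of error is E = z·σ/√n, so n = (zσ/E)².
At 99% confidence, z = 2.576.
n = (2.576 × 17.3 / 4.97)² = 80.40
Round up: n = 81.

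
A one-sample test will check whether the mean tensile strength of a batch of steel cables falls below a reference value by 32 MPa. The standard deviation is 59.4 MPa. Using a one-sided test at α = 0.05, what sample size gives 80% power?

n = 22

For a one-sample z-test, n = ((z_α + z_β)·σ/δ)².
z_α = 1.645 (one-sided α = 0.05); z_β = 0.842 (power 80% → β = 0.2).
n = (2.487 × 59.4 / 32)² = 21.31
Round up: n = 22.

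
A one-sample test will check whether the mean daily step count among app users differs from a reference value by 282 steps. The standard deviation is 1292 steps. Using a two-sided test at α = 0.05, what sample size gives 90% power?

For a one-sample z-test, n = ((z_{α/2} + z_β)·σ/δ)².
z_{α/2} = 1.960 (two-sided α = 0.05); z_β = 1.282 (power 90% → β = 0.1).
n = (3.242 × 1292 / 282)² = 220.62
Round up: n = 221.

221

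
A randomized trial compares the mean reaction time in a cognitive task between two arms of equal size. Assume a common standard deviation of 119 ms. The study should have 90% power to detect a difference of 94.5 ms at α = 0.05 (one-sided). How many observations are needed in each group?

For two equal groups, n per group = 2·((z_α + z_β)·σ/δ)².
z_α = 1.645; z_β = 1.282 (power 90%).
n = 2 × (2.927 × 119 / 94.5)² = 2 × 13.59 = 27.18
Round up: n = 28 per group.

28 per group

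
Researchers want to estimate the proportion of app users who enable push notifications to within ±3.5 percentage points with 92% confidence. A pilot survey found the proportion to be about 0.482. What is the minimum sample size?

For a proportion with margin E = 0.035 at 92% confidence, z = 1.751.
n = p̂(1−p̂)(z/E)² = 0.482 × 0.518 × (1.751/0.035)² = 624.90
Round up: n = 625.

625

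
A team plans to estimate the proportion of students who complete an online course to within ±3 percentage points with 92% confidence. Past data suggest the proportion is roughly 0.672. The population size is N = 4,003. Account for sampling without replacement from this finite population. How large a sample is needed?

n = 633

For a proportion with margin E = 0.03 at 92% confidence, z = 1.751.
n = p̂(1−p̂)(z/E)² = 0.672 × 0.328 × (1.751/0.03)² = 750.88 — call this n₀.
Finite-population correction with N = 4,003: n = n₀ / (1 + (n₀−1)/N) = 750.88 / 1.187 = 632.59
Round up: n = 633.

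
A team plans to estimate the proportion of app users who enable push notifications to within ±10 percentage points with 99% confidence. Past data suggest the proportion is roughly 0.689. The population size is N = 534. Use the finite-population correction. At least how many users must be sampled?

For a proportion with margin E = 0.1 at 99% confidence, z = 2.576.
n = p̂(1−p̂)(z/E)² = 0.689 × 0.311 × (2.576/0.1)² = 142.19 — call this n₀.
Finite-population correction with N = 534: n = n₀ / (1 + (n₀−1)/N) = 142.19 / 1.264 = 112.49
Round up: n = 113.

113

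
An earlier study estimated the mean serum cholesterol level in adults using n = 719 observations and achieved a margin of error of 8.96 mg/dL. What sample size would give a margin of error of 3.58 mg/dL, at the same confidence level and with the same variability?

Margin of error scales as 1/√n, so n₂ = n₁·(E₁/E₂)².
n₂ = 719 × (8.96/3.58)² = 719 × 6.264 = 4503.82
Round up: n₂ = 4504.

4504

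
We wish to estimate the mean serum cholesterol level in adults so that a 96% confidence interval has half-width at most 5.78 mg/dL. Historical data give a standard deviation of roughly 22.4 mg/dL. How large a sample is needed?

For a mean, the margin of error is E = z·σ/√n, so n = (zσ/E)².
At 96% confidence, z = 2.054.
n = (2.054 × 22.4 / 5.78)² = 63.36
Round up: n = 64.

64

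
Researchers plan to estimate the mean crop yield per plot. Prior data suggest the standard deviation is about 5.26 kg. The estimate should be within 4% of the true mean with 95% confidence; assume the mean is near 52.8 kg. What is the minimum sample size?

n = 24

For a mean, the margin of error is E = z·σ/√n, so n = (zσ/E)².
At 95% confidence, z = 1.960.
E = 4% of 52.8 = 2.112 kg.
n = (1.960 × 5.26 / 2.112)² = 23.83
Round up: n = 24.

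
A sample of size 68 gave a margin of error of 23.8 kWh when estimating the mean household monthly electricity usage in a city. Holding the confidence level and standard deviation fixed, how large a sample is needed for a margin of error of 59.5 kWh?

Margin of error scales as 1/√n, so n₂ = n₁·(E₁/E₂)².
n₂ = 68 × (23.8/59.5)² = 68 × 0.16 = 10.88
Round up: n₂ = 11.

n = 11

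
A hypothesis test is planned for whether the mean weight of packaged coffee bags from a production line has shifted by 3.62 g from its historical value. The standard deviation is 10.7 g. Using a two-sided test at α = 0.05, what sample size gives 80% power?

n = 69

For a one-sample z-test, n = ((z_{α/2} + z_β)·σ/δ)².
z_{α/2} = 1.960 (two-sided α = 0.05); z_β = 0.842 (power 80% → β = 0.2).
n = (2.802 × 10.7 / 3.62)² = 68.59
Round up: n = 69.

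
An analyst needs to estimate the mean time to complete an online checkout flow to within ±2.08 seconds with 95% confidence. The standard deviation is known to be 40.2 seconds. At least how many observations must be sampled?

For a mean, the margin of error is E = z·σ/√n, so n = (zσ/E)².
At 95% confidence, z = 1.960.
n = (1.960 × 40.2 / 2.08)² = 1434.95
Round up: n = 1435.

n = 1435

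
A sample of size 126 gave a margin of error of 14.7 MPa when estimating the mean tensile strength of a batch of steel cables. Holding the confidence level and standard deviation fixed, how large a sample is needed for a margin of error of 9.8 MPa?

284

Margin of error scales as 1/√n, so n₂ = n₁·(E₁/E₂)².
n₂ = 126 × (14.7/9.8)² = 126 × 2.25 = 283.50
Round up: n₂ = 284.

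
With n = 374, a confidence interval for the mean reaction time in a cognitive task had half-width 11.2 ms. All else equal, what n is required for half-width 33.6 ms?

Margin of error scales as 1/√n, so n₂ = n₁·(E₁/E₂)².
n₂ = 374 × (11.2/33.6)² = 374 × 0.1111 = 41.55
Round up: n₂ = 42.

42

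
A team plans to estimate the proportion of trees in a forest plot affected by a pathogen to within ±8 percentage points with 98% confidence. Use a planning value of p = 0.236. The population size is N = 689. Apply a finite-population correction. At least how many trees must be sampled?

For a proportion with margin E = 0.08 at 98% confidence, z = 2.326.
n = p̂(1−p̂)(z/E)² = 0.236 × 0.764 × (2.326/0.08)² = 152.42 — call this n₀.
Finite-population correction with N = 689: n = n₀ / (1 + (n₀−1)/N) = 152.42 / 1.22 = 124.93
Round up: n = 125.

125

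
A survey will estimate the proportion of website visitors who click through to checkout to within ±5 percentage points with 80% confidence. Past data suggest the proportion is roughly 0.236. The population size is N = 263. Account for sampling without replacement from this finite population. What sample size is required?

82

For a proportion with margin E = 0.05 at 80% confidence, z = 1.282.
n = p̂(1−p̂)(z/E)² = 0.236 × 0.764 × (1.282/0.05)² = 118.53 — call this n₀.
Finite-population correction with N = 263: n = n₀ / (1 + (n₀−1)/N) = 118.53 / 1.447 = 81.91
Round up: n = 82.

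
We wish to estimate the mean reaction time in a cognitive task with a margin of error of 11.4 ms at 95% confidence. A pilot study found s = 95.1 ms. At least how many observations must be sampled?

268

For a mean, the margin of error is E = z·σ/√n, so n = (zσ/E)².
At 95% confidence, z = 1.960.
n = (1.960 × 95.1 / 11.4)² = 267.34
Round up: n = 268.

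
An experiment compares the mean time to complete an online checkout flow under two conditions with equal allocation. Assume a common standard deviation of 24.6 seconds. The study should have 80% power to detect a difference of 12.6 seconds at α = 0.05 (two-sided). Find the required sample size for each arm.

60 per group

For two equal groups, n per group = 2·((z_{α/2} + z_β)·σ/δ)².
z_{α/2} = 1.960; z_β = 0.842 (power 80%).
n = 2 × (2.802 × 24.6 / 12.6)² = 2 × 29.93 = 59.86
Round up: n = 60 per group.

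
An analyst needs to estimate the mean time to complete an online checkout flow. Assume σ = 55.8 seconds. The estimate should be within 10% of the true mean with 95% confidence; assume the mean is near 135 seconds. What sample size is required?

66

For a mean, the margin of error is E = z·σ/√n, so n = (zσ/E)².
At 95% confidence, z = 1.960.
E = 10% of 135 = 13.5 seconds.
n = (1.960 × 55.8 / 13.5)² = 65.63
Round up: n = 66.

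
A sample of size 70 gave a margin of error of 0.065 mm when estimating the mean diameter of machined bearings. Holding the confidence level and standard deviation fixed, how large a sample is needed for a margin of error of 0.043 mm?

160

Margin of error scales as 1/√n, so n₂ = n₁·(E₁/E₂)².
n₂ = 70 × (0.065/0.043)² = 70 × 2.285 = 159.95
Round up: n₂ = 160.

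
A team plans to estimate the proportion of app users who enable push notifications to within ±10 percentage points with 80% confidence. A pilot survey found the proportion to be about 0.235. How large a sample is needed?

For a proportion with margin E = 0.1 at 80% confidence, z = 1.282.
n = p̂(1−p̂)(z/E)² = 0.235 × 0.765 × (1.282/0.1)² = 29.55
Round up: n = 30.

30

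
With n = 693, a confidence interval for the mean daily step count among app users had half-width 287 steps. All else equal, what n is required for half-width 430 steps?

n = 309

Margin of error scales as 1/√n, so n₂ = n₁·(E₁/E₂)².
n₂ = 693 × (287/430)² = 693 × 0.4455 = 308.73
Round up: n₂ = 309.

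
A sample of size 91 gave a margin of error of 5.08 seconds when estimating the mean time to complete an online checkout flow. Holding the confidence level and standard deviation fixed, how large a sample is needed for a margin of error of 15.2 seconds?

Margin of error scales as 1/√n, so n₂ = n₁·(E₁/E₂)².
n₂ = 91 × (5.08/15.2)² = 91 × 0.1117 = 10.16
Round up: n₂ = 11.

11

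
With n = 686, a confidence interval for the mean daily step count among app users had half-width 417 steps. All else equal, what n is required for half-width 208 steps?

2758

Margin of error scales as 1/√n, so n₂ = n₁·(E₁/E₂)².
n₂ = 686 × (417/208)² = 686 × 4.019 = 2757.03
Round up: n₂ = 2758.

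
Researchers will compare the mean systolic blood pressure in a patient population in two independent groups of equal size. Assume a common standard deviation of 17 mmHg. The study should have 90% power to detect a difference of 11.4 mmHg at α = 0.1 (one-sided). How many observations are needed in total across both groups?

60 total

For two equal groups, n per group = 2·((z_α + z_β)·σ/δ)².
z_α = 1.282; z_β = 1.282 (power 90%).
n = 2 × (2.564 × 17 / 11.4)² = 2 × 14.62 = 29.24
Round up: n = 30 per group.
Total across both groups: 2 × 30 = 60.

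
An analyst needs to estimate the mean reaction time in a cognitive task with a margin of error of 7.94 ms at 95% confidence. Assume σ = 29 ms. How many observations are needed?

For a mean, the margin of error is E = z·σ/√n, so n = (zσ/E)².
At 95% confidence, z = 1.960.
n = (1.960 × 29 / 7.94)² = 51.25
Round up: n = 52.

52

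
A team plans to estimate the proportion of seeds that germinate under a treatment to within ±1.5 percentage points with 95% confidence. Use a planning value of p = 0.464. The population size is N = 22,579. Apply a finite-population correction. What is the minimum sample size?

3575

For a proportion with margin E = 0.015 at 95% confidence, z = 1.960.
n = p̂(1−p̂)(z/E)² = 0.464 × 0.536 × (1.960/0.015)² = 4246.32 — call this n₀.
Finite-population correction with N = 22,579: n = n₀ / (1 + (n₀−1)/N) = 4246.32 / 1.188 = 3574.34
Round up: n = 3575.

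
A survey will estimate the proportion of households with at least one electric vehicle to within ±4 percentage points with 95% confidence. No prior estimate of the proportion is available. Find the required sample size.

For a proportion with margin E = 0.04 at 95% confidence, z = 1.960.
With no prior estimate, use p = 0.5, which maximizes p(1−p) at 0.25.
n = 0.25 × (z/E)² = 0.25 × (1.960/0.04)² = 600.25
Round up: n = 601.

n = 601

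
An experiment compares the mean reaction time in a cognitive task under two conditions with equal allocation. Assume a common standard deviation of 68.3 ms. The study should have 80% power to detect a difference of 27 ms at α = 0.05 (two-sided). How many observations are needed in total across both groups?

202 total

For two equal groups, n per group = 2·((z_{α/2} + z_β)·σ/δ)².
z_{α/2} = 1.960; z_β = 0.842 (power 80%).
n = 2 × (2.802 × 68.3 / 27)² = 2 × 50.24 = 100.48
Round up: n = 101 per group.
Total across both groups: 2 × 101 = 202.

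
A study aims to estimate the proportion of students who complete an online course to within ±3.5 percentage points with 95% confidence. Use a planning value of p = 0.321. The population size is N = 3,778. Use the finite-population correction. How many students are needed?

579

For a proportion with margin E = 0.035 at 95% confidence, z = 1.960.
n = p̂(1−p̂)(z/E)² = 0.321 × 0.679 × (1.960/0.035)² = 683.52 — call this n₀.
Finite-population correction with N = 3,778: n = n₀ / (1 + (n₀−1)/N) = 683.52 / 1.181 = 578.76
Round up: n = 579.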